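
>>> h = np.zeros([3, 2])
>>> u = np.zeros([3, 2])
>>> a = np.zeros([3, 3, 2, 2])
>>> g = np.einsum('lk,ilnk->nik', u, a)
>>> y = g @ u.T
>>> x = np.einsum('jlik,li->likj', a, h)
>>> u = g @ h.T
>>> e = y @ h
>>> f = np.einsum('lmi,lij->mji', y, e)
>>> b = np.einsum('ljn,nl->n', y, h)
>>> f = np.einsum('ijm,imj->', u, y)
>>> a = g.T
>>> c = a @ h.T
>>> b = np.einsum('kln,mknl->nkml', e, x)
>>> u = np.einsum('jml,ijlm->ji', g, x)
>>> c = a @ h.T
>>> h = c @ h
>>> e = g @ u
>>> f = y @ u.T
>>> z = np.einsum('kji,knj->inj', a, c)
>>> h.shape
(2, 3, 2)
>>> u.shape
(2, 3)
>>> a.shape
(2, 3, 2)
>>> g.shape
(2, 3, 2)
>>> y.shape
(2, 3, 3)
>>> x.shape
(3, 2, 2, 3)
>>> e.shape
(2, 3, 3)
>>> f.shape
(2, 3, 2)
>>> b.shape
(2, 2, 3, 3)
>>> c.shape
(2, 3, 3)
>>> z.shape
(2, 3, 3)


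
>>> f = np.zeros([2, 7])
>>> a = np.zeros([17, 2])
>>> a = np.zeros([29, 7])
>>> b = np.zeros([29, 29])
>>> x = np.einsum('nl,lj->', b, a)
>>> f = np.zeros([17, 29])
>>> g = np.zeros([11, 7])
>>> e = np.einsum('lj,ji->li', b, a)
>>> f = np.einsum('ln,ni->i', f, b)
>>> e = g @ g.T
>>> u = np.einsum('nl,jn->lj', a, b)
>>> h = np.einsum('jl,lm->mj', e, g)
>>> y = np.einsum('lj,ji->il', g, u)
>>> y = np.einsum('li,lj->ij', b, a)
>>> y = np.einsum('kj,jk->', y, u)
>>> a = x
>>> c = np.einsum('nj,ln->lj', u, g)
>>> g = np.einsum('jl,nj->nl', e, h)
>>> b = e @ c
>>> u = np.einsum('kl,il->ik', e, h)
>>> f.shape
(29,)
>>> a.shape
()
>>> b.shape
(11, 29)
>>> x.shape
()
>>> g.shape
(7, 11)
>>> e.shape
(11, 11)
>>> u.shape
(7, 11)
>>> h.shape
(7, 11)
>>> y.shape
()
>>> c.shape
(11, 29)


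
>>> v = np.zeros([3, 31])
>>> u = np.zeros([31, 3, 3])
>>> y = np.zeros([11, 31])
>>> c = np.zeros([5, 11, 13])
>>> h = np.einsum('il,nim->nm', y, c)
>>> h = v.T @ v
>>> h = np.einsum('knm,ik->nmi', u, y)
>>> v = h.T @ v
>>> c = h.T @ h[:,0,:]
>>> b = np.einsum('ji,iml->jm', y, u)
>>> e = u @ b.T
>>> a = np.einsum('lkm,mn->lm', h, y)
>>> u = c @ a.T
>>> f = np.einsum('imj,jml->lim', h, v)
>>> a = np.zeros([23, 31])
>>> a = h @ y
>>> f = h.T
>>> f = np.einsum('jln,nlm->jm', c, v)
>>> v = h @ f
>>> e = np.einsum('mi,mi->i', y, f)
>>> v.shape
(3, 3, 31)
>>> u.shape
(11, 3, 3)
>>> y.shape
(11, 31)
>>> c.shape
(11, 3, 11)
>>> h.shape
(3, 3, 11)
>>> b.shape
(11, 3)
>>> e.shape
(31,)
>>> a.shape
(3, 3, 31)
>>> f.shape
(11, 31)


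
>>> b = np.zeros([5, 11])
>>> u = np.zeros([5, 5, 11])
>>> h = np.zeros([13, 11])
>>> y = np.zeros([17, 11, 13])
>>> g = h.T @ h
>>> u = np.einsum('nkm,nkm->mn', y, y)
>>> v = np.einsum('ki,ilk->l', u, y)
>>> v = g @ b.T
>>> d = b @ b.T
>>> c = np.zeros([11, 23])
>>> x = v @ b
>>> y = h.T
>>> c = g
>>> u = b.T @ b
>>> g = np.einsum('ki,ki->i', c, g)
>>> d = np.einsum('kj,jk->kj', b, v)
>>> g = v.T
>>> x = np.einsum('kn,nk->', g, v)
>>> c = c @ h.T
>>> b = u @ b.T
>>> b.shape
(11, 5)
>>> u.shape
(11, 11)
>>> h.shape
(13, 11)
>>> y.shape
(11, 13)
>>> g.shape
(5, 11)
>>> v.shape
(11, 5)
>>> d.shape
(5, 11)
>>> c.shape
(11, 13)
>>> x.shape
()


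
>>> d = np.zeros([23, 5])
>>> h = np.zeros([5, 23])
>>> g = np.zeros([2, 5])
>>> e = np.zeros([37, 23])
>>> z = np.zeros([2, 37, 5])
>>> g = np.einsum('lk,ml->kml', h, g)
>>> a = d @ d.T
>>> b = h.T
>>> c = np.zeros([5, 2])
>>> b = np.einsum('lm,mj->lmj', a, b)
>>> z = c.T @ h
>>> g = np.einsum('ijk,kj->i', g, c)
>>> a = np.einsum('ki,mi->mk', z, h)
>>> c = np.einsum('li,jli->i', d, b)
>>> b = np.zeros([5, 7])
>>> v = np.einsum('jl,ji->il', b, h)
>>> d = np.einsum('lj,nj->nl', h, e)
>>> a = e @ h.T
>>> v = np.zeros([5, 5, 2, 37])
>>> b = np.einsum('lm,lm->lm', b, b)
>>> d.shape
(37, 5)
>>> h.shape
(5, 23)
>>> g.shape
(23,)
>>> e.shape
(37, 23)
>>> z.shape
(2, 23)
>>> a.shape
(37, 5)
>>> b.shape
(5, 7)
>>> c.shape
(5,)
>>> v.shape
(5, 5, 2, 37)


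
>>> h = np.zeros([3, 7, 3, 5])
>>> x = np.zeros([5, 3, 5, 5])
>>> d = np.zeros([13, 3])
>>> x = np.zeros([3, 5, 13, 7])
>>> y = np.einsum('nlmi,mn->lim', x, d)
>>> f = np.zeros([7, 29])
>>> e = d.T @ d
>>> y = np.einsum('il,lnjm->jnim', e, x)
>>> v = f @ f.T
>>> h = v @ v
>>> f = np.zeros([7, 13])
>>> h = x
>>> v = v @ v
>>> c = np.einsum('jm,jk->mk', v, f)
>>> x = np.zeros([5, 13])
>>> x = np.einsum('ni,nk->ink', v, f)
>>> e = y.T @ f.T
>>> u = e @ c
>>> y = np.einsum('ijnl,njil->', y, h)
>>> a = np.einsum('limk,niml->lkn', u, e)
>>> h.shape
(3, 5, 13, 7)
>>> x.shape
(7, 7, 13)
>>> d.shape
(13, 3)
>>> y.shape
()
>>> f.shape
(7, 13)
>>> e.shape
(7, 3, 5, 7)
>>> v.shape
(7, 7)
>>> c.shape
(7, 13)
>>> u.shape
(7, 3, 5, 13)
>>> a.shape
(7, 13, 7)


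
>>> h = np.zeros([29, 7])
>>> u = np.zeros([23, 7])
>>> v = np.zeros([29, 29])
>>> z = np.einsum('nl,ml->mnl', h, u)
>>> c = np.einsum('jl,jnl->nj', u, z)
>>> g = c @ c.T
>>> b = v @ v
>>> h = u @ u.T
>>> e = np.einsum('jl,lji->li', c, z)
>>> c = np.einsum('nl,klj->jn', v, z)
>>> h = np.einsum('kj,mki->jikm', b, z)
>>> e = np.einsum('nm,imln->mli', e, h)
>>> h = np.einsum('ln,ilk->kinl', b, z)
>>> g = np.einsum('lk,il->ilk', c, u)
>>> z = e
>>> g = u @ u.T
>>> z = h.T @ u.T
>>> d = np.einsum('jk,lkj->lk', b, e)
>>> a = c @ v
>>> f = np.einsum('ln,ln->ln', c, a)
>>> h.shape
(7, 23, 29, 29)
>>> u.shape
(23, 7)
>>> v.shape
(29, 29)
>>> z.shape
(29, 29, 23, 23)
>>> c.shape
(7, 29)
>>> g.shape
(23, 23)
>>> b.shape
(29, 29)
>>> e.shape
(7, 29, 29)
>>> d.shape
(7, 29)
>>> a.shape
(7, 29)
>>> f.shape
(7, 29)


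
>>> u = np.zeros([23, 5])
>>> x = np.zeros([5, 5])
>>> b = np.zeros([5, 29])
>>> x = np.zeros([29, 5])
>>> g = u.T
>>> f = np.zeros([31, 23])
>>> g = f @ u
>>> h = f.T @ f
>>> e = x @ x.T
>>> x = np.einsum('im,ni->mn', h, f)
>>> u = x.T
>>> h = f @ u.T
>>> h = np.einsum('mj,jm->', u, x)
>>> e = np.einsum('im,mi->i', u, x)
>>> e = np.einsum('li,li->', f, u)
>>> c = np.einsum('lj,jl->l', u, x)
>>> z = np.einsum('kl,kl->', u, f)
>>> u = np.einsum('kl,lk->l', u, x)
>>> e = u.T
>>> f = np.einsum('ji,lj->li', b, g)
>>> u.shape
(23,)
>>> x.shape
(23, 31)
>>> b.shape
(5, 29)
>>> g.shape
(31, 5)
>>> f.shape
(31, 29)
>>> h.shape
()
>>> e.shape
(23,)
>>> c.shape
(31,)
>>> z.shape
()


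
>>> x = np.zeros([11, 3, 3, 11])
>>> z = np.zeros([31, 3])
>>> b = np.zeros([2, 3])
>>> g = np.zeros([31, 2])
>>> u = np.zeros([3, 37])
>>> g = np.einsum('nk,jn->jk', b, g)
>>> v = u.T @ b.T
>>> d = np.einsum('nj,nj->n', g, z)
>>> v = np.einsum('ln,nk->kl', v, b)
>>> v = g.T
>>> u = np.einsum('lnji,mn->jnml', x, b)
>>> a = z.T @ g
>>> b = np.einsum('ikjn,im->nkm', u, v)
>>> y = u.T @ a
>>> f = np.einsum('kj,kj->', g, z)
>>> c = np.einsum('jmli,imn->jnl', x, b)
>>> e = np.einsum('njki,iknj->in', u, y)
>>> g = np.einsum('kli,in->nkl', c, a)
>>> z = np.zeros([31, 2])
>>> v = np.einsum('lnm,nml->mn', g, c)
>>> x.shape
(11, 3, 3, 11)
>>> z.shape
(31, 2)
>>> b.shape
(11, 3, 31)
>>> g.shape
(3, 11, 31)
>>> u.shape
(3, 3, 2, 11)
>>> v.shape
(31, 11)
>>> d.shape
(31,)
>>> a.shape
(3, 3)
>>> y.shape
(11, 2, 3, 3)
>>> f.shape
()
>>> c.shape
(11, 31, 3)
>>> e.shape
(11, 3)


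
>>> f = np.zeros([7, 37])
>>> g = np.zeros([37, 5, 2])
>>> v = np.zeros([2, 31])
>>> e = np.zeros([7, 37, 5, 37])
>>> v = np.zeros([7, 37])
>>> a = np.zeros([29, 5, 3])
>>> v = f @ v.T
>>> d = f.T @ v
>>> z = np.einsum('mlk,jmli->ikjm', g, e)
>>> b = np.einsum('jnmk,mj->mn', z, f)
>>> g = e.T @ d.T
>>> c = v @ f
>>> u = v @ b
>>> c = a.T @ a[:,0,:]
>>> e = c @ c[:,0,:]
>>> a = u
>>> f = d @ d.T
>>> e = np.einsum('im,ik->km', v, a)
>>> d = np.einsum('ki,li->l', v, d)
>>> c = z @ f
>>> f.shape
(37, 37)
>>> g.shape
(37, 5, 37, 37)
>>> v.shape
(7, 7)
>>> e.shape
(2, 7)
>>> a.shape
(7, 2)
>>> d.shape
(37,)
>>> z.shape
(37, 2, 7, 37)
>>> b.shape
(7, 2)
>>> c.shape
(37, 2, 7, 37)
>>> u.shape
(7, 2)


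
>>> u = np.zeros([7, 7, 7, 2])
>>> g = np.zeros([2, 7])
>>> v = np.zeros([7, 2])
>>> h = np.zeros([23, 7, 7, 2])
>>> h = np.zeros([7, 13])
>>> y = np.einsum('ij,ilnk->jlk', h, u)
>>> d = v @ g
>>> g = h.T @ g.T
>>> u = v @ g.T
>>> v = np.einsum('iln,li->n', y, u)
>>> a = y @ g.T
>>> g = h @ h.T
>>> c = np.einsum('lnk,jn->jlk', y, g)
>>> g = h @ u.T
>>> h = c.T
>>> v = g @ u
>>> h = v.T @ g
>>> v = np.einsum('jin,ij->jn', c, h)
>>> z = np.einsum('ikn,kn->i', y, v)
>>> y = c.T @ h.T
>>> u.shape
(7, 13)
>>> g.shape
(7, 7)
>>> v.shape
(7, 2)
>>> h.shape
(13, 7)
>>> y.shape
(2, 13, 13)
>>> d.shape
(7, 7)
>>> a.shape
(13, 7, 13)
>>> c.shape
(7, 13, 2)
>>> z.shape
(13,)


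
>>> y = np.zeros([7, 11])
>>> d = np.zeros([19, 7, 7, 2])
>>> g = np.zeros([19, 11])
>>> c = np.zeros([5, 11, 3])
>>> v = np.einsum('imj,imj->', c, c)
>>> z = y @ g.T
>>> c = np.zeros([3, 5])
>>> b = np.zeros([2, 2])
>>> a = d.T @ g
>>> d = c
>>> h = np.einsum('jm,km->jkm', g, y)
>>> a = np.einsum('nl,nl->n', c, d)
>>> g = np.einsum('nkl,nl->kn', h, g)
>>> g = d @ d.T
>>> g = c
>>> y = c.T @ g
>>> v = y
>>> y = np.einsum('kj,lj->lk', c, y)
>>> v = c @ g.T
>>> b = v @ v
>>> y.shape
(5, 3)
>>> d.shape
(3, 5)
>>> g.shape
(3, 5)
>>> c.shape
(3, 5)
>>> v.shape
(3, 3)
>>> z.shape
(7, 19)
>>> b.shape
(3, 3)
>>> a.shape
(3,)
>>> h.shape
(19, 7, 11)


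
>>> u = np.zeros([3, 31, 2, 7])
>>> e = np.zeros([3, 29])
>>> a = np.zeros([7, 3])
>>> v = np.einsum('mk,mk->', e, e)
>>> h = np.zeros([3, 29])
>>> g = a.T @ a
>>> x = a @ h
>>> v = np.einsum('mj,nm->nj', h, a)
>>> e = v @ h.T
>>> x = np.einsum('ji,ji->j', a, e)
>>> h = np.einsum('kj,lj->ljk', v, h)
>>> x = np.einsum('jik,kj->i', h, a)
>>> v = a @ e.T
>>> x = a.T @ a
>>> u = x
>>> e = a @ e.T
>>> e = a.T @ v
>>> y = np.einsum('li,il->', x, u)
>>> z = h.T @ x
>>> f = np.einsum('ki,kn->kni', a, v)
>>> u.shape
(3, 3)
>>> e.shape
(3, 7)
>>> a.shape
(7, 3)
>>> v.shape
(7, 7)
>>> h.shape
(3, 29, 7)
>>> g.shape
(3, 3)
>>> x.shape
(3, 3)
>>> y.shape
()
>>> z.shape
(7, 29, 3)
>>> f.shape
(7, 7, 3)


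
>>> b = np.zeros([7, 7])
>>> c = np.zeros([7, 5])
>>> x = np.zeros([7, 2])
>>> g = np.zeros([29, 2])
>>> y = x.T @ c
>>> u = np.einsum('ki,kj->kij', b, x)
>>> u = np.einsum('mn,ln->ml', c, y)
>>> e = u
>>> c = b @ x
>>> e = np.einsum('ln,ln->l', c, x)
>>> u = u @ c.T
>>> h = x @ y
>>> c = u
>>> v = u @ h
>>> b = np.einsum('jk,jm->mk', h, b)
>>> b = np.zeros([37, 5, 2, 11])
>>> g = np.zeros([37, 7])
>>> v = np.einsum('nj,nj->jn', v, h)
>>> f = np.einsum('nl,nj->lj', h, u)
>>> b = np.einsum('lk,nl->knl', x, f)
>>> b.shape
(2, 5, 7)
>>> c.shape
(7, 7)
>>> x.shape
(7, 2)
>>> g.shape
(37, 7)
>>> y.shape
(2, 5)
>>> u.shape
(7, 7)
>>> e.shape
(7,)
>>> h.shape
(7, 5)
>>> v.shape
(5, 7)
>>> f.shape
(5, 7)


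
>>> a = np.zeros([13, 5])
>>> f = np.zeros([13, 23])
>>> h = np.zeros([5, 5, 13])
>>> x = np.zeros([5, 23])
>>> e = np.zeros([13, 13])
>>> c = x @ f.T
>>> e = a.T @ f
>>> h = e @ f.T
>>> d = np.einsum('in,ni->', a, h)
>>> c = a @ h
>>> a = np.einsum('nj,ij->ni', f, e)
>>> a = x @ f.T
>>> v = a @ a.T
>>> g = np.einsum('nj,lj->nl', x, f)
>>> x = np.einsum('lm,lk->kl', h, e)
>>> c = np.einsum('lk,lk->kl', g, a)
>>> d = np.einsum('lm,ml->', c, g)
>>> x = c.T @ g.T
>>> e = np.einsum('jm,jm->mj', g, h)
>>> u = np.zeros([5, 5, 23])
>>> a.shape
(5, 13)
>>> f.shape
(13, 23)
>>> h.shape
(5, 13)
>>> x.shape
(5, 5)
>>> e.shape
(13, 5)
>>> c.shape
(13, 5)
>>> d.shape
()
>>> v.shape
(5, 5)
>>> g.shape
(5, 13)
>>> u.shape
(5, 5, 23)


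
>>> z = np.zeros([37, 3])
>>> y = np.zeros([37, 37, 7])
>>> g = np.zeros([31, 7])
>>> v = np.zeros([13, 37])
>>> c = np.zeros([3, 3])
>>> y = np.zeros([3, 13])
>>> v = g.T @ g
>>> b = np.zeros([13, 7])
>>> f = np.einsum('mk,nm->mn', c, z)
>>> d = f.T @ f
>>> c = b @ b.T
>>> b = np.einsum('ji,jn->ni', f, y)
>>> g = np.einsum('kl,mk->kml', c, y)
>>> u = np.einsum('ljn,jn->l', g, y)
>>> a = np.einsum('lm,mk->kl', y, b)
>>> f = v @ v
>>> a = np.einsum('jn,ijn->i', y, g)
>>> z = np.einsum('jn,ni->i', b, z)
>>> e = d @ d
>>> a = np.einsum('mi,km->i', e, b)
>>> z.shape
(3,)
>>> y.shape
(3, 13)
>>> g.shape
(13, 3, 13)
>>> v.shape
(7, 7)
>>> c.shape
(13, 13)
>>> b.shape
(13, 37)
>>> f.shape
(7, 7)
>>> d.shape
(37, 37)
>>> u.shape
(13,)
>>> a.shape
(37,)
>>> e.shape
(37, 37)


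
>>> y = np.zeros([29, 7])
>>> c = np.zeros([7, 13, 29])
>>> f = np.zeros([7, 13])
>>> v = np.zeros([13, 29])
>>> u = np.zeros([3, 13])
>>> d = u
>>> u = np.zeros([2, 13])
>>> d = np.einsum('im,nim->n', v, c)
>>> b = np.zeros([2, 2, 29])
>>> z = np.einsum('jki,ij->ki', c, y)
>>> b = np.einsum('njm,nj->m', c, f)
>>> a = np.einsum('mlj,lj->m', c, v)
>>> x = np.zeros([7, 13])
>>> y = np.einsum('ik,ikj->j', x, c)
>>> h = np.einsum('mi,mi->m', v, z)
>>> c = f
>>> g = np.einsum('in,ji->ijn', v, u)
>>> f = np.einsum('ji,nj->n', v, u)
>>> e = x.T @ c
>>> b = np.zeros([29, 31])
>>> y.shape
(29,)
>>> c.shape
(7, 13)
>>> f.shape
(2,)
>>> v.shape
(13, 29)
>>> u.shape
(2, 13)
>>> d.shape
(7,)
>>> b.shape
(29, 31)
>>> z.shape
(13, 29)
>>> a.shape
(7,)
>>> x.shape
(7, 13)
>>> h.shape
(13,)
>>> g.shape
(13, 2, 29)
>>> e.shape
(13, 13)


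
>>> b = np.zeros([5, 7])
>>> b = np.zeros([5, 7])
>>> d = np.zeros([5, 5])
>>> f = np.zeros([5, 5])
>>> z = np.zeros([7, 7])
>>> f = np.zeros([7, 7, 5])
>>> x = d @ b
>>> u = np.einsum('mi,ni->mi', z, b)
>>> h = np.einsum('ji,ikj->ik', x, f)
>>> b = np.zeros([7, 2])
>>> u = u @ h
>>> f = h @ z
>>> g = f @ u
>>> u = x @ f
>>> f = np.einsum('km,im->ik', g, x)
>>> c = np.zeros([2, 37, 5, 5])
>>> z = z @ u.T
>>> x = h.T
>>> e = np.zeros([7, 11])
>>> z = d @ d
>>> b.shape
(7, 2)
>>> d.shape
(5, 5)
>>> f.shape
(5, 7)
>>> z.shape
(5, 5)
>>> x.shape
(7, 7)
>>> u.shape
(5, 7)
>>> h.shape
(7, 7)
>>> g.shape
(7, 7)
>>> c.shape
(2, 37, 5, 5)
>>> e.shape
(7, 11)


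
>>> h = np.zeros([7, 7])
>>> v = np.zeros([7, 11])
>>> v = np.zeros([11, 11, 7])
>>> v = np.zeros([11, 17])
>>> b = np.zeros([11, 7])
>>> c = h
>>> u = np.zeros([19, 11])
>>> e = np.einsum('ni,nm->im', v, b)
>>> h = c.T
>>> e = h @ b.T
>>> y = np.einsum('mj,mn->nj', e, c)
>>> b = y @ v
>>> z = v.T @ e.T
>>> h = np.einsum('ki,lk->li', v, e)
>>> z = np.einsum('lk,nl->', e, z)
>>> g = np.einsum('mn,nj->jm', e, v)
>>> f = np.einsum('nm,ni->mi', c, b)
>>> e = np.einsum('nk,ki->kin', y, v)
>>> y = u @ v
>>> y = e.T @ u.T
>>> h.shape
(7, 17)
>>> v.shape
(11, 17)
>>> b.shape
(7, 17)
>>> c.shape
(7, 7)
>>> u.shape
(19, 11)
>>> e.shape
(11, 17, 7)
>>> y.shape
(7, 17, 19)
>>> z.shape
()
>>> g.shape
(17, 7)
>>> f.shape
(7, 17)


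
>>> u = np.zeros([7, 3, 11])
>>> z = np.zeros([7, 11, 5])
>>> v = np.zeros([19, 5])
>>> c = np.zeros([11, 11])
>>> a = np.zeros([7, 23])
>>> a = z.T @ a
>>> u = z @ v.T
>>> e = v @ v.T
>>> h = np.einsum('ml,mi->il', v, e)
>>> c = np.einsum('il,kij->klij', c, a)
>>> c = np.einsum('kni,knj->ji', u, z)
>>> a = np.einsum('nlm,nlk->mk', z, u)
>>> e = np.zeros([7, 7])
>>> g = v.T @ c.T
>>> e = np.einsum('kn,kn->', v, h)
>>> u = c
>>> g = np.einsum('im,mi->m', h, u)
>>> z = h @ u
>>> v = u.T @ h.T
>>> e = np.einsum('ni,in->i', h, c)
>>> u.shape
(5, 19)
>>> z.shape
(19, 19)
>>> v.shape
(19, 19)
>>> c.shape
(5, 19)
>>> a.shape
(5, 19)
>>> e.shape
(5,)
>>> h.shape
(19, 5)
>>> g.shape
(5,)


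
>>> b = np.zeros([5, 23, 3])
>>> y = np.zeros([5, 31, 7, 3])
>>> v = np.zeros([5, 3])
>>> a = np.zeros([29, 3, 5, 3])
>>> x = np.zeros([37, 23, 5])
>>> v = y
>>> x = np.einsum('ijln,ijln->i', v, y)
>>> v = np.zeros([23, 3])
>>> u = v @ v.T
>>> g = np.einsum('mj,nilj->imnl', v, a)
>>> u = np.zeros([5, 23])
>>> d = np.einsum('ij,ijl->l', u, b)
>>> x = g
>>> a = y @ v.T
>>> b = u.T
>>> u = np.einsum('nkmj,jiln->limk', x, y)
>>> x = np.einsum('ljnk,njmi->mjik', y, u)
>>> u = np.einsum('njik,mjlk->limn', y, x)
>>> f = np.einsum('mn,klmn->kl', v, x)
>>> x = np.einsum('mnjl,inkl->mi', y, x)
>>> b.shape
(23, 5)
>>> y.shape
(5, 31, 7, 3)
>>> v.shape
(23, 3)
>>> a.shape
(5, 31, 7, 23)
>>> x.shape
(5, 29)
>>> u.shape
(23, 7, 29, 5)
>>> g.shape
(3, 23, 29, 5)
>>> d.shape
(3,)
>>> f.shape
(29, 31)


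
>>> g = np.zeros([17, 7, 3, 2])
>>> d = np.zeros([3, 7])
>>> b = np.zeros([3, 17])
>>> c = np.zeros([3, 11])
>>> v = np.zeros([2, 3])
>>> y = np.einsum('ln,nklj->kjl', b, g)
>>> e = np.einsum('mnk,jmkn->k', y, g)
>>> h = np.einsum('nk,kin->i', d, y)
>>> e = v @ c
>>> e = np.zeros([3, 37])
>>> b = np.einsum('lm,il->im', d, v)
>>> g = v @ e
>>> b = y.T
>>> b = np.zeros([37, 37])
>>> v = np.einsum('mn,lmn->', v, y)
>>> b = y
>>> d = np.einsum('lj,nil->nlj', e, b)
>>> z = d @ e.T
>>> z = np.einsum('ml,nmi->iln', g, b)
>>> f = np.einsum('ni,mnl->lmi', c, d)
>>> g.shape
(2, 37)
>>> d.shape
(7, 3, 37)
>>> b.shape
(7, 2, 3)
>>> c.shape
(3, 11)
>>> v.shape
()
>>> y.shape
(7, 2, 3)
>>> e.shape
(3, 37)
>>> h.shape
(2,)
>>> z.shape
(3, 37, 7)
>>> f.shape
(37, 7, 11)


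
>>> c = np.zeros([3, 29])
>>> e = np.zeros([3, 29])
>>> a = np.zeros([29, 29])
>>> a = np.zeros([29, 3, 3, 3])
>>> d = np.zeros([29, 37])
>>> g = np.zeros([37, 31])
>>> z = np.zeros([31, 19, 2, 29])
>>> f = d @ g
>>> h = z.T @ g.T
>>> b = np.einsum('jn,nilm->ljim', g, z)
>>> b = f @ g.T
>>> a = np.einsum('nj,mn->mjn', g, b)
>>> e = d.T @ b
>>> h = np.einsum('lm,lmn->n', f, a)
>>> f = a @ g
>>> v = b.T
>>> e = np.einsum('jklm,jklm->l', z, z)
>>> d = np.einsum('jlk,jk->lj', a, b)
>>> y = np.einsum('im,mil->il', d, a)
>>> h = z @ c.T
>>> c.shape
(3, 29)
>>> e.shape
(2,)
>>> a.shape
(29, 31, 37)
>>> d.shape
(31, 29)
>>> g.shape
(37, 31)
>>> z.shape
(31, 19, 2, 29)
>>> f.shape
(29, 31, 31)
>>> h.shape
(31, 19, 2, 3)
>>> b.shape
(29, 37)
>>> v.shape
(37, 29)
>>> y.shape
(31, 37)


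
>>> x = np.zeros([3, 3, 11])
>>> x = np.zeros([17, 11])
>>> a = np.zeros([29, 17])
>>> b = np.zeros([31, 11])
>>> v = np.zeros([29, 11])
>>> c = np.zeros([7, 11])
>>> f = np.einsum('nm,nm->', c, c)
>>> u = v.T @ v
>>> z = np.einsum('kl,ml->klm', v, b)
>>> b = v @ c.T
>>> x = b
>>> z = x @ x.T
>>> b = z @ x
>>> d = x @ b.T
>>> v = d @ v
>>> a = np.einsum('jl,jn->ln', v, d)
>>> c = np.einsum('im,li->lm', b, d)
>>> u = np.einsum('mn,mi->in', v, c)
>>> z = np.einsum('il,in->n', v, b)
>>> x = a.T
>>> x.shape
(29, 11)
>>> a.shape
(11, 29)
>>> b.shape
(29, 7)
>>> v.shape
(29, 11)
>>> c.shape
(29, 7)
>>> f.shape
()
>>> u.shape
(7, 11)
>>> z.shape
(7,)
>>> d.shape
(29, 29)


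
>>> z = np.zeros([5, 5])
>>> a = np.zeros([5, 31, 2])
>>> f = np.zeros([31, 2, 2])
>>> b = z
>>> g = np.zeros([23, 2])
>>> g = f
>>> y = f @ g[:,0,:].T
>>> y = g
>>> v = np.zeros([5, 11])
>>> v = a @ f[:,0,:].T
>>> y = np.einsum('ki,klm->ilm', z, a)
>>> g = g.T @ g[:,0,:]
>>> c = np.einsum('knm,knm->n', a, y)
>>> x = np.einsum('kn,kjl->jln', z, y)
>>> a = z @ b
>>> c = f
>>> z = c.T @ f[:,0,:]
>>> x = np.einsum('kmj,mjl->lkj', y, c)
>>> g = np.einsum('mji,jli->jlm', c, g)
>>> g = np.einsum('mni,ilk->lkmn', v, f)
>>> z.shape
(2, 2, 2)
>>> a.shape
(5, 5)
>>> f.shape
(31, 2, 2)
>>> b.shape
(5, 5)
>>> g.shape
(2, 2, 5, 31)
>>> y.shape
(5, 31, 2)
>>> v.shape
(5, 31, 31)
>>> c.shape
(31, 2, 2)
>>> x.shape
(2, 5, 2)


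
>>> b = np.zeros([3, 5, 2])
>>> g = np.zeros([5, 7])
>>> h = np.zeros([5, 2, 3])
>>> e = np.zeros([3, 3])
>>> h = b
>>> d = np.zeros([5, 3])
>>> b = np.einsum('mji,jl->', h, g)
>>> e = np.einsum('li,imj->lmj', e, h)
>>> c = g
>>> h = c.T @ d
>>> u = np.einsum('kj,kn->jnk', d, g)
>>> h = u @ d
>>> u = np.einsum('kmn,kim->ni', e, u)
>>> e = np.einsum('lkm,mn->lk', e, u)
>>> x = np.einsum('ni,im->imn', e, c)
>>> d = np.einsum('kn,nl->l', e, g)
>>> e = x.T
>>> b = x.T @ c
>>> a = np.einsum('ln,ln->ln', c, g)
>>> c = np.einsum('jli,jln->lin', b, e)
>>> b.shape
(3, 7, 7)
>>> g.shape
(5, 7)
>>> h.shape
(3, 7, 3)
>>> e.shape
(3, 7, 5)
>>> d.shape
(7,)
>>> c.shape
(7, 7, 5)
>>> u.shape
(2, 7)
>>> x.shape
(5, 7, 3)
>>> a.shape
(5, 7)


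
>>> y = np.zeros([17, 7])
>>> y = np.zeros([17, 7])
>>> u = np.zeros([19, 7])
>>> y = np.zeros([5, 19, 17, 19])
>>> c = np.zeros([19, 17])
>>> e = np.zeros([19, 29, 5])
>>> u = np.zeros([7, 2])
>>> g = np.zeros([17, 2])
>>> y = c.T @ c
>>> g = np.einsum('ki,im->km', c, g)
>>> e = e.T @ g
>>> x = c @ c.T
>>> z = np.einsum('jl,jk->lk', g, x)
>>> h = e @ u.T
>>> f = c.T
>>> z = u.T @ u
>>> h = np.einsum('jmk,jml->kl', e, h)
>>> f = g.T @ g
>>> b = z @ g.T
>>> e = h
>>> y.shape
(17, 17)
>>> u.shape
(7, 2)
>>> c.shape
(19, 17)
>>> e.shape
(2, 7)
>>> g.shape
(19, 2)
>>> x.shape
(19, 19)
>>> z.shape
(2, 2)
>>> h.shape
(2, 7)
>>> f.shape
(2, 2)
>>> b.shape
(2, 19)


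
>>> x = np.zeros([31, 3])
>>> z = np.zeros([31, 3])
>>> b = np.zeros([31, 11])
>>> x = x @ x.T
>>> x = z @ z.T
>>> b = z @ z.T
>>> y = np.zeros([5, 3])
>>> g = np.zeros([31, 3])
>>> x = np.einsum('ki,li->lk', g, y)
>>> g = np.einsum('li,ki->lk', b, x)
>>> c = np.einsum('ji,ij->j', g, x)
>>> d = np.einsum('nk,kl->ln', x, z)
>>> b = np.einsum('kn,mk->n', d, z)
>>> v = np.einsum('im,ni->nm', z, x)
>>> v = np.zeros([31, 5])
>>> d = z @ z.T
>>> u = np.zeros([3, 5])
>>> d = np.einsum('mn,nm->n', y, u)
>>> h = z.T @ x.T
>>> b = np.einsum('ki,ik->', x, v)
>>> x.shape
(5, 31)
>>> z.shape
(31, 3)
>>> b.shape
()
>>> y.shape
(5, 3)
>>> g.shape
(31, 5)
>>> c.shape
(31,)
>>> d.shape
(3,)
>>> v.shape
(31, 5)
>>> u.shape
(3, 5)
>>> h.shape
(3, 5)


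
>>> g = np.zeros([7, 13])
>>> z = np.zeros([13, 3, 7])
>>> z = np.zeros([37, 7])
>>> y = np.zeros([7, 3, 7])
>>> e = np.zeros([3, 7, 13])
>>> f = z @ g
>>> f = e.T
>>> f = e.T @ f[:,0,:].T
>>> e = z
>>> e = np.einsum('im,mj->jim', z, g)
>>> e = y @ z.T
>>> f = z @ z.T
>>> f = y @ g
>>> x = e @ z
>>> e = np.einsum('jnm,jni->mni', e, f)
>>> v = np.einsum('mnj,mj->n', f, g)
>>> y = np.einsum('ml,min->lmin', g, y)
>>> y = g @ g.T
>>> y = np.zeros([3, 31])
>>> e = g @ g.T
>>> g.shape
(7, 13)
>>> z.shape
(37, 7)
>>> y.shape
(3, 31)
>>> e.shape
(7, 7)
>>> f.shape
(7, 3, 13)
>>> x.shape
(7, 3, 7)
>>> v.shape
(3,)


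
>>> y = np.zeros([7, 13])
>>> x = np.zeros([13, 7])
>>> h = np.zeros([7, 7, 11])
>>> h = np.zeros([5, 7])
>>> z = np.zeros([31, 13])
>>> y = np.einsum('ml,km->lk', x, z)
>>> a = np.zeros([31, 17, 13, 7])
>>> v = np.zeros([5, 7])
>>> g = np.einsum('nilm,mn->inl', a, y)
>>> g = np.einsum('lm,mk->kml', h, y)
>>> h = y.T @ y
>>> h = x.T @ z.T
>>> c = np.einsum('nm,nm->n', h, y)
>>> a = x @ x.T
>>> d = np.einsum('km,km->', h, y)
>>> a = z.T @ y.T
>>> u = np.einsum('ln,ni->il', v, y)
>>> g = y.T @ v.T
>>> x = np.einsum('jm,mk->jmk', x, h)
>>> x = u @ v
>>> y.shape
(7, 31)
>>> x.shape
(31, 7)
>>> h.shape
(7, 31)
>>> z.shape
(31, 13)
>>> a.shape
(13, 7)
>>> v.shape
(5, 7)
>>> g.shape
(31, 5)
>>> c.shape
(7,)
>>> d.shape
()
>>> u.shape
(31, 5)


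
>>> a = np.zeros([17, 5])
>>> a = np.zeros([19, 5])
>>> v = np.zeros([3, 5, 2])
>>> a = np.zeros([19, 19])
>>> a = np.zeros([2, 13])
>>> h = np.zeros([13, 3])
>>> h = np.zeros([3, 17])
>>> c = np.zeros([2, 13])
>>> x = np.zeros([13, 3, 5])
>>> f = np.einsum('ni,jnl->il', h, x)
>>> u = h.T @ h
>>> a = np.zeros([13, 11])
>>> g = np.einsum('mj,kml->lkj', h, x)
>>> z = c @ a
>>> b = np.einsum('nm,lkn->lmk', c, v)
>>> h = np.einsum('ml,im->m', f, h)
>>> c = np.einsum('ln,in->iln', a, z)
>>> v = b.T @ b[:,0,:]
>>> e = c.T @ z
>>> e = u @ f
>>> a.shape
(13, 11)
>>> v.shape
(5, 13, 5)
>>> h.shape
(17,)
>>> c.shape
(2, 13, 11)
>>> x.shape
(13, 3, 5)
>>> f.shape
(17, 5)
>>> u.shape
(17, 17)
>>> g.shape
(5, 13, 17)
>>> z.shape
(2, 11)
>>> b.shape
(3, 13, 5)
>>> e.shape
(17, 5)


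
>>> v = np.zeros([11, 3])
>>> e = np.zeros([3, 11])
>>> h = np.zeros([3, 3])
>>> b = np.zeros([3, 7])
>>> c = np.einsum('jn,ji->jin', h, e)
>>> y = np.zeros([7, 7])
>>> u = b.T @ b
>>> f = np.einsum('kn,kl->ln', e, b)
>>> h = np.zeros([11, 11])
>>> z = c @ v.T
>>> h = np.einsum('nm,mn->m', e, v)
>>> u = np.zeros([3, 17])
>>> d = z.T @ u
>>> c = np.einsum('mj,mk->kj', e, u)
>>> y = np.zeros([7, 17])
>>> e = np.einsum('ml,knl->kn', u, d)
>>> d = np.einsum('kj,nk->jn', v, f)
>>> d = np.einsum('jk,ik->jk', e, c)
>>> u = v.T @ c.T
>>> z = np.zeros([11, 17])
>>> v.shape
(11, 3)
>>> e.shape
(11, 11)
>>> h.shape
(11,)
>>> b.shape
(3, 7)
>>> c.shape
(17, 11)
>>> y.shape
(7, 17)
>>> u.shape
(3, 17)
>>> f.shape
(7, 11)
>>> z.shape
(11, 17)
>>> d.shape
(11, 11)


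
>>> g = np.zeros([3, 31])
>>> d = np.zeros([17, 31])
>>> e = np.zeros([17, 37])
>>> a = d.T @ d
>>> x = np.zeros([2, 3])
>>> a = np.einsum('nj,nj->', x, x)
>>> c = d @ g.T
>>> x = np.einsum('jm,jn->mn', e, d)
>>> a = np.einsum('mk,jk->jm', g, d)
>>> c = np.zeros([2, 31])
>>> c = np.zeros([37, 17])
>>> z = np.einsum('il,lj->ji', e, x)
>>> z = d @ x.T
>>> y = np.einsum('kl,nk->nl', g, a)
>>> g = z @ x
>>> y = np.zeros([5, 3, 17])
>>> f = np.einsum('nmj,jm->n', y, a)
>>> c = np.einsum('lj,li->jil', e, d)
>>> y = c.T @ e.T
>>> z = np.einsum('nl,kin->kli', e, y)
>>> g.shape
(17, 31)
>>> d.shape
(17, 31)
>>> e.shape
(17, 37)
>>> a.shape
(17, 3)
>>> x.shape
(37, 31)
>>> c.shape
(37, 31, 17)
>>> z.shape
(17, 37, 31)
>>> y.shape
(17, 31, 17)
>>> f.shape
(5,)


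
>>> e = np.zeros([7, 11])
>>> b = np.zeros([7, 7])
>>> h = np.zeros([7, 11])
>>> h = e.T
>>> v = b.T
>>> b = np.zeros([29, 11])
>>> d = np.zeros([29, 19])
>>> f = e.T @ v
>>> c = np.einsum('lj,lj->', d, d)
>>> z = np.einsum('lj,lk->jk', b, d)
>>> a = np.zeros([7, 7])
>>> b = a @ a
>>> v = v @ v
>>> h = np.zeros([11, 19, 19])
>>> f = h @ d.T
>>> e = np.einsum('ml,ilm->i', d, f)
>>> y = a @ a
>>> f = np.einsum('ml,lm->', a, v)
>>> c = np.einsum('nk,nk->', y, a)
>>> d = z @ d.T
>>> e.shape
(11,)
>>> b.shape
(7, 7)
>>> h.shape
(11, 19, 19)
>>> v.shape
(7, 7)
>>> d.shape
(11, 29)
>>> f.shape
()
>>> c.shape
()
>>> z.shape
(11, 19)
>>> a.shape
(7, 7)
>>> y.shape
(7, 7)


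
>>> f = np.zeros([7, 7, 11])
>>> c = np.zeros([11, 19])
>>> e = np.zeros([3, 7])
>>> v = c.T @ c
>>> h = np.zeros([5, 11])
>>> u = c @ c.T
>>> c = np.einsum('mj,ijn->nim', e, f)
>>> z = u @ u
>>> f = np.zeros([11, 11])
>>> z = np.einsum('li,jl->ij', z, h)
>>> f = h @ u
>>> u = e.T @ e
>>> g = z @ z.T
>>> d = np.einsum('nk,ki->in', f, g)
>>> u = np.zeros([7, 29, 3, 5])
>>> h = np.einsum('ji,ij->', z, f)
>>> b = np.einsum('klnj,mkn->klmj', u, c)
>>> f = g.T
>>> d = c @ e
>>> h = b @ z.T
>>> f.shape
(11, 11)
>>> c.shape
(11, 7, 3)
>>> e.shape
(3, 7)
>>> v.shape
(19, 19)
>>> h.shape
(7, 29, 11, 11)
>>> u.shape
(7, 29, 3, 5)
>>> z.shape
(11, 5)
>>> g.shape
(11, 11)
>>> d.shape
(11, 7, 7)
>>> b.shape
(7, 29, 11, 5)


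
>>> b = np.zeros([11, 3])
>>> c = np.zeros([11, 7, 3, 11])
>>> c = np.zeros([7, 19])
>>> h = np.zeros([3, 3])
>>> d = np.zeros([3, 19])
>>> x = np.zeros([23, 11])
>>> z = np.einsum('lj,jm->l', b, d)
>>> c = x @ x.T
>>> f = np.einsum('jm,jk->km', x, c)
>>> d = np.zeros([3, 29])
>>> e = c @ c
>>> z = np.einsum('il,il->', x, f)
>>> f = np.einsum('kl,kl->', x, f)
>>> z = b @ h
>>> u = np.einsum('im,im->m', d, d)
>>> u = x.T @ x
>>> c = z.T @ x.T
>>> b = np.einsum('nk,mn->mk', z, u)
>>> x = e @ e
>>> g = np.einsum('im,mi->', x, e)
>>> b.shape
(11, 3)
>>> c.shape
(3, 23)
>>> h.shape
(3, 3)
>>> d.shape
(3, 29)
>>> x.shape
(23, 23)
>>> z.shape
(11, 3)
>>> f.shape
()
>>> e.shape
(23, 23)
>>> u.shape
(11, 11)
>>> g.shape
()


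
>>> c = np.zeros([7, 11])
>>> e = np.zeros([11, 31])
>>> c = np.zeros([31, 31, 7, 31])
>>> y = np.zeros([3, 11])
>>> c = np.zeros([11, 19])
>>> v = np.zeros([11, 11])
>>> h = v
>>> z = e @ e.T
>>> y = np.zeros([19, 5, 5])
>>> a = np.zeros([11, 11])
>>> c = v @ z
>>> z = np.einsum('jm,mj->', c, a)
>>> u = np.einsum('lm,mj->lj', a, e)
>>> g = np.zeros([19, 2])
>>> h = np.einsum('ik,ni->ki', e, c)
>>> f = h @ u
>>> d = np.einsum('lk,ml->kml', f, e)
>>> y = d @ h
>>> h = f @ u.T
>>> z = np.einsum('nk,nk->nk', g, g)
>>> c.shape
(11, 11)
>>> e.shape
(11, 31)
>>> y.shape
(31, 11, 11)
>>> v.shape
(11, 11)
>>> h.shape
(31, 11)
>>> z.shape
(19, 2)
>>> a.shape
(11, 11)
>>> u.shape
(11, 31)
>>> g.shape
(19, 2)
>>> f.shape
(31, 31)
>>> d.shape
(31, 11, 31)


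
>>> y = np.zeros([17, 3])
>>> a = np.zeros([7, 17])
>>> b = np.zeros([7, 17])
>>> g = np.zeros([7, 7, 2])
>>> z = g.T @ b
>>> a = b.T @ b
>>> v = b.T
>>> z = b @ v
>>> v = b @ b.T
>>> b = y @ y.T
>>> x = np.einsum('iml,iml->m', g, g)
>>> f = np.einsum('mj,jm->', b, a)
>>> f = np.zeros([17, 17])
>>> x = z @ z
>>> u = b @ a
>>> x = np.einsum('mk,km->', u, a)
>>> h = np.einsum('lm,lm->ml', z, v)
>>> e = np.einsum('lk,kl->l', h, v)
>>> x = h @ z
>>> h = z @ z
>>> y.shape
(17, 3)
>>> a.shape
(17, 17)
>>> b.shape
(17, 17)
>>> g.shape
(7, 7, 2)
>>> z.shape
(7, 7)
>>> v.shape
(7, 7)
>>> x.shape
(7, 7)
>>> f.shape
(17, 17)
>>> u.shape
(17, 17)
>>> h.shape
(7, 7)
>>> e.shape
(7,)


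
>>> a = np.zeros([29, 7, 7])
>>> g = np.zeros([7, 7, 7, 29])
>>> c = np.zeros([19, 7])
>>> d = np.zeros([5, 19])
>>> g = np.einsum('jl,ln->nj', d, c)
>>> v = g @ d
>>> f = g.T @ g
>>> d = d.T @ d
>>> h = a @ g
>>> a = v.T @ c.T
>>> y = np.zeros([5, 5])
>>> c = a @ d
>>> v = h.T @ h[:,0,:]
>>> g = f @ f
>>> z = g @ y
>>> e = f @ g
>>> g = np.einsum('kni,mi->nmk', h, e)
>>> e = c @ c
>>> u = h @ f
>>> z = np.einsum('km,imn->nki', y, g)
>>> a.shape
(19, 19)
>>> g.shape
(7, 5, 29)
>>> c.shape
(19, 19)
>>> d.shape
(19, 19)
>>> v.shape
(5, 7, 5)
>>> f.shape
(5, 5)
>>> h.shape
(29, 7, 5)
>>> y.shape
(5, 5)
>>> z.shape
(29, 5, 7)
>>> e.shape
(19, 19)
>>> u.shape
(29, 7, 5)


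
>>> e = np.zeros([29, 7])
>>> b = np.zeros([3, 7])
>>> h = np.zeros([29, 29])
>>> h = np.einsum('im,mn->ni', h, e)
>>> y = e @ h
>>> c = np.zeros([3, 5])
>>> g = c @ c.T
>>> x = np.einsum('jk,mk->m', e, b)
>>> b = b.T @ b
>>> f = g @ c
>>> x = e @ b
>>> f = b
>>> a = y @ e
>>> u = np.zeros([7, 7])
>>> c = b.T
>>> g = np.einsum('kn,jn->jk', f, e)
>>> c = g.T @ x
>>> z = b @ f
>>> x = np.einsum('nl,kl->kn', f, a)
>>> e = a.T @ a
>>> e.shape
(7, 7)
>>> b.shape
(7, 7)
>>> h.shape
(7, 29)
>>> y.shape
(29, 29)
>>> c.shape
(7, 7)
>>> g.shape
(29, 7)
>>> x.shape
(29, 7)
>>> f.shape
(7, 7)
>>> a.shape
(29, 7)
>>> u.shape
(7, 7)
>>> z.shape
(7, 7)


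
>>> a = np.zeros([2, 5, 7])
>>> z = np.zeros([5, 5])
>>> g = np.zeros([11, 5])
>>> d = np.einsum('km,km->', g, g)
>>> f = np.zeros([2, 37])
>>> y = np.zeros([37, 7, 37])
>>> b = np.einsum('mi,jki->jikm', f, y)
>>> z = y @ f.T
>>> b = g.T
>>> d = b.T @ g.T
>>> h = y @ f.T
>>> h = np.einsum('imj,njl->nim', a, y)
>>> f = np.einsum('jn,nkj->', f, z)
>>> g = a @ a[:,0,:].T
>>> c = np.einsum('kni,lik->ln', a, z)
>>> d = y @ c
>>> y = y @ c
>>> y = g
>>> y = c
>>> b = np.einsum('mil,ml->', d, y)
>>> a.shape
(2, 5, 7)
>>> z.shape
(37, 7, 2)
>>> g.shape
(2, 5, 2)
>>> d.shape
(37, 7, 5)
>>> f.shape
()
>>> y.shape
(37, 5)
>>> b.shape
()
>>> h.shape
(37, 2, 5)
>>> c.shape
(37, 5)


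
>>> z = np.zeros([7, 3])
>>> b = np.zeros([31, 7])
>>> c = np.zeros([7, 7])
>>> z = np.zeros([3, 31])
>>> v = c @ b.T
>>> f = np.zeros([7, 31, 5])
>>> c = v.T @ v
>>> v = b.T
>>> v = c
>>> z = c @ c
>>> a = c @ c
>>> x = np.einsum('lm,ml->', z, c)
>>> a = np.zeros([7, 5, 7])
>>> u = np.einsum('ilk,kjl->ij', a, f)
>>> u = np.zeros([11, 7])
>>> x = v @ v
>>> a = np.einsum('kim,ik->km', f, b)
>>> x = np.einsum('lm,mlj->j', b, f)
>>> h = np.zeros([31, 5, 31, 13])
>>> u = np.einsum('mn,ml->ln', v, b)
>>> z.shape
(31, 31)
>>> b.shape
(31, 7)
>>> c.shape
(31, 31)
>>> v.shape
(31, 31)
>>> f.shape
(7, 31, 5)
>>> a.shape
(7, 5)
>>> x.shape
(5,)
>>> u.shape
(7, 31)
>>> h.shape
(31, 5, 31, 13)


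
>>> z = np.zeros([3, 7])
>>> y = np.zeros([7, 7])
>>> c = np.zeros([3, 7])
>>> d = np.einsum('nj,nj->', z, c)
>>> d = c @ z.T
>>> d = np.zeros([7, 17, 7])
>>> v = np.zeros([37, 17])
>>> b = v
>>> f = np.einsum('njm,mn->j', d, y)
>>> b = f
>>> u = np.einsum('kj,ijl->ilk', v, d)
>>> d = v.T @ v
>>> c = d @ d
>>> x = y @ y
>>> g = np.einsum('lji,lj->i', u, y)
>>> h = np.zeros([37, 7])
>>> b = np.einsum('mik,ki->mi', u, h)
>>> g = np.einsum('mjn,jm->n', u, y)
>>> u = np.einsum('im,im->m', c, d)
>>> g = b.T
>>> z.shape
(3, 7)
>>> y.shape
(7, 7)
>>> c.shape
(17, 17)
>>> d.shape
(17, 17)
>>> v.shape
(37, 17)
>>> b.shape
(7, 7)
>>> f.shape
(17,)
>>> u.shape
(17,)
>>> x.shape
(7, 7)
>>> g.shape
(7, 7)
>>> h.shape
(37, 7)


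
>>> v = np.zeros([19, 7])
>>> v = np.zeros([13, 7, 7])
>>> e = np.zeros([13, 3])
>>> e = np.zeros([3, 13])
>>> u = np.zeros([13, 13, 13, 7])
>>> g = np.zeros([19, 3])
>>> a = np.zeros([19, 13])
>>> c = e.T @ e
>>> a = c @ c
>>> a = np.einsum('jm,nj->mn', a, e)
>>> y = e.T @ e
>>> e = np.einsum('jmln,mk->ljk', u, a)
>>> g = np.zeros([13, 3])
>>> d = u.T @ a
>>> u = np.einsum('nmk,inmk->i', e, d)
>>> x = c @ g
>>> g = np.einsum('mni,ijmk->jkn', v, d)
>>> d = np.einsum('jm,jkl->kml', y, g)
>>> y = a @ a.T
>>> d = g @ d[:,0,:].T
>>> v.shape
(13, 7, 7)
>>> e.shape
(13, 13, 3)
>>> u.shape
(7,)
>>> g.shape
(13, 3, 7)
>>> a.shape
(13, 3)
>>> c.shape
(13, 13)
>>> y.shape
(13, 13)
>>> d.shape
(13, 3, 3)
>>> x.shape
(13, 3)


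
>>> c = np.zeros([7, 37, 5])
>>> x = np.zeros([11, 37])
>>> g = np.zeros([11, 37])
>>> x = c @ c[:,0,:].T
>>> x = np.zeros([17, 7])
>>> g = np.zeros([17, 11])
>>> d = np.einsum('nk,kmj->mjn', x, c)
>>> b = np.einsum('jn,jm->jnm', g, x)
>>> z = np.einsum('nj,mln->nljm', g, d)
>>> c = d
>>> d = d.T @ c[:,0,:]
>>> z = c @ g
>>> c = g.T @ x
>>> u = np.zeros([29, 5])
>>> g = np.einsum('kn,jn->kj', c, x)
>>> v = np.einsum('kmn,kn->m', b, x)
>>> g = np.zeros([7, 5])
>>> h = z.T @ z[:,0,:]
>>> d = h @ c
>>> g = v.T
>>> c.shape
(11, 7)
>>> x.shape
(17, 7)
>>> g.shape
(11,)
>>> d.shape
(11, 5, 7)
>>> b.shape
(17, 11, 7)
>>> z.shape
(37, 5, 11)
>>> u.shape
(29, 5)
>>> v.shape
(11,)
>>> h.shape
(11, 5, 11)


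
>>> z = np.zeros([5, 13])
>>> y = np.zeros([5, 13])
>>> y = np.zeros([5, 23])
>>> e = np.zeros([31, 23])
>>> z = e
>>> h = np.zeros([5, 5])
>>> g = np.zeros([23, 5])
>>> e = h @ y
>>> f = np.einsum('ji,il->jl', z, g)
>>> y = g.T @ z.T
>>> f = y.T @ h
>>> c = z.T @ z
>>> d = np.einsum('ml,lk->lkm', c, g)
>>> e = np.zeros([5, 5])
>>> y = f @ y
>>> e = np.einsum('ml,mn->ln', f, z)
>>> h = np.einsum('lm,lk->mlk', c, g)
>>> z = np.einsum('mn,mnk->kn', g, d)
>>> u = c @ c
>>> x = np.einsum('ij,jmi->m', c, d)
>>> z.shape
(23, 5)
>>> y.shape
(31, 31)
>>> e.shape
(5, 23)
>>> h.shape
(23, 23, 5)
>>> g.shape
(23, 5)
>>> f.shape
(31, 5)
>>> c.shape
(23, 23)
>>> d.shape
(23, 5, 23)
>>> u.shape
(23, 23)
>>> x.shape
(5,)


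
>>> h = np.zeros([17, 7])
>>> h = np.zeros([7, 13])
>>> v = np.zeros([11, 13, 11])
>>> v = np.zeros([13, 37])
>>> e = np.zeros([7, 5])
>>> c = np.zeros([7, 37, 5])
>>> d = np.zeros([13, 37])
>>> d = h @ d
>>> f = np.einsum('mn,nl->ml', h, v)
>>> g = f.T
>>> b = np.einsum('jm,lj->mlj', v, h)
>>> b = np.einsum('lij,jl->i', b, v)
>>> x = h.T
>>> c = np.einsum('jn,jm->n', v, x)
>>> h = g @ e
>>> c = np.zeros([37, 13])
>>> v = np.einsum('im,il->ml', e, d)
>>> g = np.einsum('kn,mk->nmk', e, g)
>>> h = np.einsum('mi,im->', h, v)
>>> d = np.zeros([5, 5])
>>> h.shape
()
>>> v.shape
(5, 37)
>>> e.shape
(7, 5)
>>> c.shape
(37, 13)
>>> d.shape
(5, 5)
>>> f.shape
(7, 37)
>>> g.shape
(5, 37, 7)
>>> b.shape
(7,)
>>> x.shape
(13, 7)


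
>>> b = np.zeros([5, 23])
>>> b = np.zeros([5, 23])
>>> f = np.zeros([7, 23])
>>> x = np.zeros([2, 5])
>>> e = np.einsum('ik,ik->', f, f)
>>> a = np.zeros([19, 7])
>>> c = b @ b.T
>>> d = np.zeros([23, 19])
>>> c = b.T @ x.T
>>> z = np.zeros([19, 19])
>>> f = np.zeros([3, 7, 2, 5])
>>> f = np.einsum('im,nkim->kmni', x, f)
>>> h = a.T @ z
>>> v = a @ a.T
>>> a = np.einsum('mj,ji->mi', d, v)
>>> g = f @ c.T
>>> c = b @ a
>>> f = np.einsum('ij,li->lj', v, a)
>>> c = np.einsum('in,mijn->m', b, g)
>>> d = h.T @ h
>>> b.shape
(5, 23)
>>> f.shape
(23, 19)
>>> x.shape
(2, 5)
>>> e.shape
()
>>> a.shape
(23, 19)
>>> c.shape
(7,)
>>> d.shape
(19, 19)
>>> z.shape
(19, 19)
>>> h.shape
(7, 19)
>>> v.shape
(19, 19)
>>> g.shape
(7, 5, 3, 23)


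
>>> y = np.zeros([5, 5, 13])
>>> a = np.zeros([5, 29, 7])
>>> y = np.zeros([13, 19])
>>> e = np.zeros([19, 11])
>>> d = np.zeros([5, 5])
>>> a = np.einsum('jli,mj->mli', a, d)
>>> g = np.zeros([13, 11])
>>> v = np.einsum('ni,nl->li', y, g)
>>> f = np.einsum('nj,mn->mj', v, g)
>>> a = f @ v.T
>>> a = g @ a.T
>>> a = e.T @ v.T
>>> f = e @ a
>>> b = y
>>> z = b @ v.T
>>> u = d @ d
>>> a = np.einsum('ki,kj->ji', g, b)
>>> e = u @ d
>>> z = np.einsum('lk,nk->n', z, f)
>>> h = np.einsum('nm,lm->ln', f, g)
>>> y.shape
(13, 19)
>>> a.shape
(19, 11)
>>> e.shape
(5, 5)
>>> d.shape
(5, 5)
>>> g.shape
(13, 11)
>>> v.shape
(11, 19)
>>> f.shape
(19, 11)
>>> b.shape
(13, 19)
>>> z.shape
(19,)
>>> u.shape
(5, 5)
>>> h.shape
(13, 19)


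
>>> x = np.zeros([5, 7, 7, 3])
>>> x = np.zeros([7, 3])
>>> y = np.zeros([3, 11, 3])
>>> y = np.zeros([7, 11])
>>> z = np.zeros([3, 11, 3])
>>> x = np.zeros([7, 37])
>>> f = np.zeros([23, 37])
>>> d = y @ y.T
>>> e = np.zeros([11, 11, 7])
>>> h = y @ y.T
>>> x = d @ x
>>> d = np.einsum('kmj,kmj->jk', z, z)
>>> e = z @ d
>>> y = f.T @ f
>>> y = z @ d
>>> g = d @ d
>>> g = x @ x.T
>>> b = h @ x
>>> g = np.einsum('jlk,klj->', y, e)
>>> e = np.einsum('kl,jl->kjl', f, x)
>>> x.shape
(7, 37)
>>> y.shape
(3, 11, 3)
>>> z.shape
(3, 11, 3)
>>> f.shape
(23, 37)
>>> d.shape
(3, 3)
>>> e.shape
(23, 7, 37)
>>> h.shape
(7, 7)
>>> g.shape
()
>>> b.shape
(7, 37)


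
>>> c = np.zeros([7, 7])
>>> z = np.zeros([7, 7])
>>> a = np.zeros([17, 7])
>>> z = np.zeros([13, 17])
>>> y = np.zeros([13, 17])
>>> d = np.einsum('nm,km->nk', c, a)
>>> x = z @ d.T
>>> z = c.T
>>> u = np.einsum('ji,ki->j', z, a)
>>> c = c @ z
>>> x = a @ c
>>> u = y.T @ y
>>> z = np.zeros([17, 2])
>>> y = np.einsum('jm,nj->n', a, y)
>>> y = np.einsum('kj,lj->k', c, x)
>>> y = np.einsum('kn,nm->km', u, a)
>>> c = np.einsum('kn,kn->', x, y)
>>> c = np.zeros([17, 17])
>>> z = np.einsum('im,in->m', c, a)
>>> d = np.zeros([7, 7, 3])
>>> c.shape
(17, 17)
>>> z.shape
(17,)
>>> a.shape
(17, 7)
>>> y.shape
(17, 7)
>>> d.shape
(7, 7, 3)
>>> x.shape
(17, 7)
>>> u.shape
(17, 17)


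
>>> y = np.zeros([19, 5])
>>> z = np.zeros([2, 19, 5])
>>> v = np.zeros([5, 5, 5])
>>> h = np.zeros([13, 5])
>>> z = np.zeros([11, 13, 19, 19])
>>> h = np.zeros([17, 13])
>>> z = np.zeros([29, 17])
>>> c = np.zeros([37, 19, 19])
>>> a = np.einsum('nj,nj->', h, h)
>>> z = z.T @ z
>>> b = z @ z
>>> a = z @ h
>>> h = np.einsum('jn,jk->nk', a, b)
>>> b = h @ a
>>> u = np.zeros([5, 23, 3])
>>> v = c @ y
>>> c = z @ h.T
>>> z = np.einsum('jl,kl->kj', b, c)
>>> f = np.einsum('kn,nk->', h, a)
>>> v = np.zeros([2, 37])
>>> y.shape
(19, 5)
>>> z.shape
(17, 13)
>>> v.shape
(2, 37)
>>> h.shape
(13, 17)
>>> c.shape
(17, 13)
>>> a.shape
(17, 13)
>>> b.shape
(13, 13)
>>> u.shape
(5, 23, 3)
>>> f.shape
()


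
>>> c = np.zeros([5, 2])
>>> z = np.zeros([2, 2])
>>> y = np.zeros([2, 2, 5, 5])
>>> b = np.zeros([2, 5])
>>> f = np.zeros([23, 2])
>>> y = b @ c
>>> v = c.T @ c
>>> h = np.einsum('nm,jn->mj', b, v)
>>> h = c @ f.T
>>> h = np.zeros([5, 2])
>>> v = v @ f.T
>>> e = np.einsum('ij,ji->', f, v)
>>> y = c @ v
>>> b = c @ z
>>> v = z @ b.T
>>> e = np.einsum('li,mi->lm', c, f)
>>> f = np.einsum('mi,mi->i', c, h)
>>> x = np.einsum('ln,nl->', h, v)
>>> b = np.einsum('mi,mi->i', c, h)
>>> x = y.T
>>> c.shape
(5, 2)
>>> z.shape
(2, 2)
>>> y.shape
(5, 23)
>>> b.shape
(2,)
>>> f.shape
(2,)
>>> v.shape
(2, 5)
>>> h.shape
(5, 2)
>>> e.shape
(5, 23)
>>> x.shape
(23, 5)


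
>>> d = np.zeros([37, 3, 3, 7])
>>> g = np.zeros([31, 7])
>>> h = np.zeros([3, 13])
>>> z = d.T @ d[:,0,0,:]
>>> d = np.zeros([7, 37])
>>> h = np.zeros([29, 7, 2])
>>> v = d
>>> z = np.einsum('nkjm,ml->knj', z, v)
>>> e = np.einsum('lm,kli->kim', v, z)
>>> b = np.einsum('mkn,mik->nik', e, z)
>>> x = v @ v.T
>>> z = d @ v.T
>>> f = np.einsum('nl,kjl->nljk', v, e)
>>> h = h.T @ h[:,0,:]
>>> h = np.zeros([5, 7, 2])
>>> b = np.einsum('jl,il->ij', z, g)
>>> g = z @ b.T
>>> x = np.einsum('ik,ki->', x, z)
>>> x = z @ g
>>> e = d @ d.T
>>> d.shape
(7, 37)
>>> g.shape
(7, 31)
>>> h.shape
(5, 7, 2)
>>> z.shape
(7, 7)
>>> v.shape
(7, 37)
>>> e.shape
(7, 7)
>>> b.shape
(31, 7)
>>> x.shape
(7, 31)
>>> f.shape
(7, 37, 3, 3)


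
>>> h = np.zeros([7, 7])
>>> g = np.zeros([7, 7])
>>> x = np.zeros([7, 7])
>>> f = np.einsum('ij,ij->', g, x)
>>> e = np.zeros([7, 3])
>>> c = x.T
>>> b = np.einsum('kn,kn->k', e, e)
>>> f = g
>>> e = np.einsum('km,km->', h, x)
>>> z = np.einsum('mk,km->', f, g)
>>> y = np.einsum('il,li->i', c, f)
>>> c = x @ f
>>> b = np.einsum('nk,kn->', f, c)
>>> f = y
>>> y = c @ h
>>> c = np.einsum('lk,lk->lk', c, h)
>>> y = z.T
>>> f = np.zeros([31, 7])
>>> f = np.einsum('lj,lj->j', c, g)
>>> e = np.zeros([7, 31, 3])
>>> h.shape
(7, 7)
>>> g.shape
(7, 7)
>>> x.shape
(7, 7)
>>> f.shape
(7,)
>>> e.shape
(7, 31, 3)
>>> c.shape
(7, 7)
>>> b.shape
()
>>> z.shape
()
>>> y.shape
()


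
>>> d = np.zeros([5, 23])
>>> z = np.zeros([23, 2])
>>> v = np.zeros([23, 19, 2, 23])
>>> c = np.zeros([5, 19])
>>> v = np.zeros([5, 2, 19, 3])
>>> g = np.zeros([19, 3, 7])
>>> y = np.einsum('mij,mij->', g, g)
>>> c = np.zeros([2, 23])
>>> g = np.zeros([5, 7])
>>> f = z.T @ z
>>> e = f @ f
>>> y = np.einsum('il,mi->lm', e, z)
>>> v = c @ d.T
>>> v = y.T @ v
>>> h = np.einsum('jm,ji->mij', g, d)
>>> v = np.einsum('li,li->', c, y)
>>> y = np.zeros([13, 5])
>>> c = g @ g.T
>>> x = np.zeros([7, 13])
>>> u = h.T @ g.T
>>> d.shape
(5, 23)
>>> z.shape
(23, 2)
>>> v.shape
()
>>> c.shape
(5, 5)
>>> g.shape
(5, 7)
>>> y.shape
(13, 5)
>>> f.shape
(2, 2)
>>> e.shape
(2, 2)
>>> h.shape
(7, 23, 5)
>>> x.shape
(7, 13)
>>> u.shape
(5, 23, 5)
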